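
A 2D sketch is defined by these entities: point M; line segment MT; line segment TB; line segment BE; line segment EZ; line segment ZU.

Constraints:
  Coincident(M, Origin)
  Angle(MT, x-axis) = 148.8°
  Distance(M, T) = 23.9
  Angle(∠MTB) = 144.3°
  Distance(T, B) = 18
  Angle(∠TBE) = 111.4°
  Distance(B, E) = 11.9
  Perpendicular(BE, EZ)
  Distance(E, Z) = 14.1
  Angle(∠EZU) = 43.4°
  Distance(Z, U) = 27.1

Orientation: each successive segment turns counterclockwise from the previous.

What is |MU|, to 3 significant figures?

45.9

M is at the origin; MT runs at 148.8° with length 23.9, so T = (-20.4, 12.4). ∠MTB = 144.3° gives TB at -176° from the x-axis; with |TB| = 18.0, B = (-38.4, 11.0). ∠TBE = 111.4° gives BE at -107° from the x-axis; with |BE| = 11.9, E = (-41.8, -0.417). BE is perpendicular to EZ, so EZ runs at -16.9°; with |EZ| = 14.1, Z = (-28.4, -4.52). ∠EZU = 43.4° gives ZU at 120° from the x-axis; with |ZU| = 27.1, U = (-41.8, 19.0). Then |MU| = |U − M| = 45.9.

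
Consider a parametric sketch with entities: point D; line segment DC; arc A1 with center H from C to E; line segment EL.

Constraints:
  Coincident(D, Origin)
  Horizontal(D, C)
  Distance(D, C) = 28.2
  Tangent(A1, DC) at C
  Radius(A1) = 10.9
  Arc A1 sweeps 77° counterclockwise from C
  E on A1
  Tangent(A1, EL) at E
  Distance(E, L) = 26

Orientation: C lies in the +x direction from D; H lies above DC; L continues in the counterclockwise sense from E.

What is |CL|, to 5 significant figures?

37.582

D is at the origin; DC is horizontal with |DC| = 28.2 and C on the +x side, so C = (28.200, 0.0000). Since A1 is tangent to DC there, HC ⟂ DC, so H = C + (0, 10.9) = (28.200, 10.900). On A1, C sits at bearing -90° from H; a 77° counterclockwise sweep puts E at bearing -13°, so E = H + 10.9·(cos -13°, sin -13°) = (38.821, 8.4480). A1 meets EL tangentially, so HE is at right angles to EL, so EL runs along (−sin -13°, cos -13°); with |EL| = 26.0, L = (44.669, 33.782). Then |CL| = |L − C| = 37.582.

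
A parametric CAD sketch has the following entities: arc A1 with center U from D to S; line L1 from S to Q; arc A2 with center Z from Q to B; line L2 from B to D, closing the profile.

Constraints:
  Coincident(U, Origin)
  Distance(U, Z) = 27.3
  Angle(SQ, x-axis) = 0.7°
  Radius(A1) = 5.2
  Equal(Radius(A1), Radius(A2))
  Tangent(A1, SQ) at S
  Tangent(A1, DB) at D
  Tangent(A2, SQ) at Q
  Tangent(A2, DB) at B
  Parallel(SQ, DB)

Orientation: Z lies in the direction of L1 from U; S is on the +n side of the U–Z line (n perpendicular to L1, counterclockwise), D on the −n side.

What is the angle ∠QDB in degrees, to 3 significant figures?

20.9°

The slot axis is L1's direction at 0.7°, so u = (cos 0.7°, sin 0.7°) = (1.00, 0.0122) and n = (−sin 0.7°, cos 0.7°) = (-0.0122, 1.00). U is at the origin and Z lies 27.3 along u from U, so Z = 27.3·u = (27.3, 0.334). Tangency of A1 to both parallel lines with radius 5.2 puts S and D at U ± 5.2·n: S = (-0.0635, 5.20), D = (0.0635, -5.20). Equal radii place Q and B the same way about Z: Q = Z + 5.2·n = (27.2, 5.53), B = Z − 5.2·n = (27.4, -4.87). Then cos ∠QDB = DQ·DB / (|DQ||DB|), giving 20.9°.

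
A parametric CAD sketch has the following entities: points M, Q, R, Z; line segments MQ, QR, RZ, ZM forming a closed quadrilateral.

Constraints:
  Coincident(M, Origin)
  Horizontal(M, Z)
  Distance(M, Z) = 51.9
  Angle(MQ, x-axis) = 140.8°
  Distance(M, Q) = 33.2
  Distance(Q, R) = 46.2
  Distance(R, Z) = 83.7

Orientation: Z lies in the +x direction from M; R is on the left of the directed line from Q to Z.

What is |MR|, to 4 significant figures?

62.11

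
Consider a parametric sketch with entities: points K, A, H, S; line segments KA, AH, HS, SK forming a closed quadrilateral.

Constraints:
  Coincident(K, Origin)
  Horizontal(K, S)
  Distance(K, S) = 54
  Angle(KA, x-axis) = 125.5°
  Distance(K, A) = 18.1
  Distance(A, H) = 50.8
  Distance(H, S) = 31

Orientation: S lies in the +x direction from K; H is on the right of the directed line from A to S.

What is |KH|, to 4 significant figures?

33.62

Checks: K.y = 0.00, S.y = 0.00 ✓; |AH| = 50.80 ✓; |HS| = 31.00 ✓.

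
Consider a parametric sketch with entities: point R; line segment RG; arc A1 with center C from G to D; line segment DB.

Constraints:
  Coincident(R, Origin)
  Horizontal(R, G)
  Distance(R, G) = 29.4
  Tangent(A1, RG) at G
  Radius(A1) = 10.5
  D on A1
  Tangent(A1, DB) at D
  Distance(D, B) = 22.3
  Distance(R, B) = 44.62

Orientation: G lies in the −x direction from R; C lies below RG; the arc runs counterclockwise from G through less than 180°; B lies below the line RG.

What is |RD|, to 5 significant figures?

41.604

Checks: |RG| = 29.40 ✓; |CD| = 10.50 ✓; ∠(CD, DB) = 90.00° ✓; |DB| = 22.30 ✓; |RB| = 44.62 ✓.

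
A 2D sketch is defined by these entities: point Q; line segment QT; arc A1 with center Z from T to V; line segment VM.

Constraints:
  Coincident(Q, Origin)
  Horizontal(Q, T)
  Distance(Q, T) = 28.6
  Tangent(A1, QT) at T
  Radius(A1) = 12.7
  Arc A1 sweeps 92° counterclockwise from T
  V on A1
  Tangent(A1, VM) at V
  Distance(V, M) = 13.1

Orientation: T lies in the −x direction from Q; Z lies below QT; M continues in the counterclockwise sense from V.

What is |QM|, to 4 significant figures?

48.54

Q is at the origin; QT is horizontal with |QT| = 28.6 and T on the −x side, so T = (-28.60, 0.000). A1 meets QT tangentially, so ZT is at right angles to QT, so Z = T + (0, -12.7) = (-28.60, -12.70). On A1, T sits at bearing 90° from Z; a 92° counterclockwise sweep puts V at bearing 182°, so V = Z + 12.7·(cos 182°, sin 182°) = (-41.29, -13.14). The tangent condition forces ZV to be normal to VM, so VM runs along (−sin 182°, cos 182°); with |VM| = 13.1, M = (-40.84, -26.24). Then |QM| = |M − Q| = 48.54.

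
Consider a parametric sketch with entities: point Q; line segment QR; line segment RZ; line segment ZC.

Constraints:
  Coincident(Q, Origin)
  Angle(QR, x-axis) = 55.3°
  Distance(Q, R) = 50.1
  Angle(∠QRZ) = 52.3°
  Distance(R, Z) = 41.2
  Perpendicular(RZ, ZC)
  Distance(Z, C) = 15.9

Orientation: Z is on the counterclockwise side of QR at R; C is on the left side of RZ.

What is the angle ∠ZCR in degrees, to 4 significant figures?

68.90°

Q is at the origin; QR runs at 55.3° with length 50.1, so R = 50.1·(cos 55.3°, sin 55.3°) = (28.52, 41.19). ∠QRZ = 52.3°, so RZ runs at 55.3° + (180° − 52.3°) = 183.0° from the x-axis; with |RZ| = 41.2, Z = R + 41.2·(cos 183.0°, sin 183.0°) = (-12.62, 39.03). The perpendicularity gives ZC at right angles to RZ; with |ZC| = 15.9 on the left of RZ, C = Z + 15.9·(0.05234, -0.9986) = (-11.79, 23.15). Then cos ∠ZCR = CZ·CR / (|CZ||CR|), giving 68.90°.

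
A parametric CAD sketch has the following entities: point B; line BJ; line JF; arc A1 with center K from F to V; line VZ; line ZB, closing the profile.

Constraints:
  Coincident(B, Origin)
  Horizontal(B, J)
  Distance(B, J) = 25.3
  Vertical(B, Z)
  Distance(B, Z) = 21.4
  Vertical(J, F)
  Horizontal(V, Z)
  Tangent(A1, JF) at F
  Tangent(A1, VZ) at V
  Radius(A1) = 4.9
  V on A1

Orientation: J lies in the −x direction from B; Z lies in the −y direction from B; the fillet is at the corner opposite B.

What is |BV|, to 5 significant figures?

29.566

The virtual corner opposite B is at (-25.300, -21.400). The tangent condition forces KF to be normal to JF and since A1 is tangent to VZ there, KV ⟂ VZ, with radius 4.9, so the center K sits 4.9 in from both sides at K = (-20.400, -16.500). That places the tangent points at F = (-25.300, -16.500) on JF and V = (-20.400, -21.400) on VZ. Then |BV| = |V − B| = 29.566.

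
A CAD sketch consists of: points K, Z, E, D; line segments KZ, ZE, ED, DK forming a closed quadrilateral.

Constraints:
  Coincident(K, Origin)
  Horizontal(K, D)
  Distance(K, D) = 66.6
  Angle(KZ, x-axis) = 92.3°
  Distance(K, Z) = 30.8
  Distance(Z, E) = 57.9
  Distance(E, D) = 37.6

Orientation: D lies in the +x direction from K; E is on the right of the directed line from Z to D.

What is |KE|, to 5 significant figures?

36.439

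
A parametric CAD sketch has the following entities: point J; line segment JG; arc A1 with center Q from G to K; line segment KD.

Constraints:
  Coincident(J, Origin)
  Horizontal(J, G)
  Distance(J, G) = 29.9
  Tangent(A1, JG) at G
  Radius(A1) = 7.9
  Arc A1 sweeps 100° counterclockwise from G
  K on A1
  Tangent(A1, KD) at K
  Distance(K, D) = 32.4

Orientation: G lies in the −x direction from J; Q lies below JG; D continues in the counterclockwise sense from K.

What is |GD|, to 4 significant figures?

41.24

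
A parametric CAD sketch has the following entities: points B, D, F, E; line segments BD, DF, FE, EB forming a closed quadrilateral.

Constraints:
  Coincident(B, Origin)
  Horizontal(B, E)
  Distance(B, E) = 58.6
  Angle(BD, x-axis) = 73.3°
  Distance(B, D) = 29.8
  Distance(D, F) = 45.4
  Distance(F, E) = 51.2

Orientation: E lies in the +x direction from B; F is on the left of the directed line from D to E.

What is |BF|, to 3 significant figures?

69.8

B is at the origin; B and E share the same y with |BE| = 58.6 and E in +x, so E = (58.6, 0). BD runs at 73.3° with |BD| = 29.8, so D = (8.56, 28.5). F is determined by |DF| = 45.4 and |FE| = 51.2 together: it lies at the intersection of circle(D, 45.4) and circle(E, 51.2). With |DE| = 57.6, the foot of the radical line on DE is 23.9 from D and the perpendicular offset is √(45.4² − 23.9²) = 38.6. Taking the left-of-DE solution: F = (48.5, 50.2).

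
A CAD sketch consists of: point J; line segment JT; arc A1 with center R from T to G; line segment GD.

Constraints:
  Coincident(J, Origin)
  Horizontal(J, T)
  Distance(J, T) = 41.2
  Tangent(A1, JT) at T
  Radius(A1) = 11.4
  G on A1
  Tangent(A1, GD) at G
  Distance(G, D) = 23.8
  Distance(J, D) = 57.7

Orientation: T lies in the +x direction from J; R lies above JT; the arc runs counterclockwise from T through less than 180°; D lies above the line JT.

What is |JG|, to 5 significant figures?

54.118

J is at the origin; J and T share the same y with |JT| = 41.2 and T on the +x side, so T = (41.200, 0.0000). Tangency of A1 to JT means the radius RT is perpendicular to JT, so R = T + (0, 11.4) = (41.200, 11.400). Since RG ⟂ GD (tangency), |RD| = √(11.4² + 23.8²) = 26.389 regardless of where G sits on A1. So D lies on both circle(J, 57.7) and circle(R, 26.389); the above-JT intersection is D = (43.706, 37.670). G is the foot of the tangent from D: G = (51.903, 15.326).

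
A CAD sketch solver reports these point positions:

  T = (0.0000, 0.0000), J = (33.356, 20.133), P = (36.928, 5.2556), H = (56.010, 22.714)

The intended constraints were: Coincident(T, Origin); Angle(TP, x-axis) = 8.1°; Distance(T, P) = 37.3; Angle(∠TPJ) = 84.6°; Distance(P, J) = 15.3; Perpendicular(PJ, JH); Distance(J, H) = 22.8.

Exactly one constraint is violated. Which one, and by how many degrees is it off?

Perpendicular(PJ, JH) — off by 7.00°.

T = (0.00, 0.00) ✓; TP at 8.100° ✓; |TP| = 37.30 ✓; ∠TPJ = 84.60° ✓; |PJ| = 15.30 ✓; ∠(PJ, JH) = 97.00° ✗; |JH| = 22.80 ✓.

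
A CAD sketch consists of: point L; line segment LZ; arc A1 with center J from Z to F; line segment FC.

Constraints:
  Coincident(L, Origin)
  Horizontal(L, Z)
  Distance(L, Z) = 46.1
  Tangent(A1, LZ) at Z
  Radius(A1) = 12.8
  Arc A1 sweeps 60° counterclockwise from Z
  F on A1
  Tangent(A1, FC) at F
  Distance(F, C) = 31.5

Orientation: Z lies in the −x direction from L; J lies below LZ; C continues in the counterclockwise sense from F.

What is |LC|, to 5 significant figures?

80.336

L is at the origin; LZ is horizontal with |LZ| = 46.1 and Z on the −x side, so Z = (-46.100, 0.0000). Tangency of A1 to LZ means the radius JZ is perpendicular to LZ, so J = Z + (0, -12.8) = (-46.100, -12.800). On A1, Z sits at bearing 90° from J; a 60° counterclockwise sweep puts F at bearing 150°, so F = J + 12.8·(cos 150°, sin 150°) = (-57.185, -6.4000). The tangent condition forces JF to be normal to FC, so FC runs along (−sin 150°, cos 150°); with |FC| = 31.5, C = (-72.935, -33.680). Then |LC| = |C − L| = 80.336.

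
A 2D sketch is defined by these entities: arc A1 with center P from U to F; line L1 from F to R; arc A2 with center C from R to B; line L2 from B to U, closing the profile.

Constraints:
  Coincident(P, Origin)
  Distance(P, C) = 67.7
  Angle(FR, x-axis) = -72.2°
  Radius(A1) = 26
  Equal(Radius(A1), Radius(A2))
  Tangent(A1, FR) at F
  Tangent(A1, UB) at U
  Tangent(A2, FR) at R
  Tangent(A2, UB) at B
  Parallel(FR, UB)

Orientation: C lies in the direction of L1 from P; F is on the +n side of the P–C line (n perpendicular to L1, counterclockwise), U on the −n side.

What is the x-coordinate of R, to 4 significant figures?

45.45

The slot axis is L1's direction at -72.2°, so u = (cos -72.2°, sin -72.2°) = (0.3057, -0.9521) and n = (−sin -72.2°, cos -72.2°) = (0.9521, 0.3057). P is at the origin and C lies 67.7 along u from P, so C = 67.7·u = (20.70, -64.46). Tangency of A1 to both parallel lines with radius 26.0 puts F and U at P ± 26.0·n: F = (24.76, 7.948), U = (-24.76, -7.948). Equal radii place R and B the same way about C: R = C + 26.0·n = (45.45, -56.51), B = C − 26.0·n = (-4.060, -72.41). So R.x = 45.45.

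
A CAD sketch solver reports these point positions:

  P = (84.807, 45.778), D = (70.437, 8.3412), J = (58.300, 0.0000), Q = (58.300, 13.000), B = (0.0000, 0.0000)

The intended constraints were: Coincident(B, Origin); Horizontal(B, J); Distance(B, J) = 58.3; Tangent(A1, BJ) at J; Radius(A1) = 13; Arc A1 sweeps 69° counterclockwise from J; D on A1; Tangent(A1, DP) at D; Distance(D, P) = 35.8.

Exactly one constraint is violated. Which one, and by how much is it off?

Distance(D, P) = 35.8 — off by 4.30.

B = (0.00, 0.00) ✓; B.y = 0.00, J.y = 0.00 ✓; |BJ| = 58.30 ✓; ∠(QJ, JB) = 90.00° ✓; |QJ| = 13.00 ✓; bearing(Q→D) − bearing(Q→J) = 69.00° ✓; |QD| = 13.00 ✓; ∠(QD, DP) = 90.00° ✓; |DP| = 40.10 ✗.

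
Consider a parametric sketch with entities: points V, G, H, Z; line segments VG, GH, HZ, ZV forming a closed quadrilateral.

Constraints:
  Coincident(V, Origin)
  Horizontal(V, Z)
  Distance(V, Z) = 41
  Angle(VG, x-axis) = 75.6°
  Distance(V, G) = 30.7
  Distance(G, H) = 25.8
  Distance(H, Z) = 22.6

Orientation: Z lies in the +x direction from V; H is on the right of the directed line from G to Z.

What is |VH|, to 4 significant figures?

20.60

Checks: V.y = 0.00, Z.y = 0.00 ✓; |GH| = 25.80 ✓; |HZ| = 22.60 ✓.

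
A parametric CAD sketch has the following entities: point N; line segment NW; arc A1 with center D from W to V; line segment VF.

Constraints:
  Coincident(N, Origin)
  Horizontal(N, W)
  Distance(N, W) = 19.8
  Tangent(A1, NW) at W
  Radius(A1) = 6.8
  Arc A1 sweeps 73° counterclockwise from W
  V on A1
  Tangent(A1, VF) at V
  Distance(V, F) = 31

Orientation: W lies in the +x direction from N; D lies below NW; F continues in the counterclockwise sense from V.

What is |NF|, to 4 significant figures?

34.72

N is at the origin; NW is horizontal with |NW| = 19.8 and W on the +x side, so W = (19.80, 0.000). Tangency of A1 to NW means the radius DW is perpendicular to NW, so D = W + (0, -6.8) = (19.80, -6.800). On A1, W sits at bearing 90° from D; a 73° counterclockwise sweep puts V at bearing 163°, so V = D + 6.8·(cos 163°, sin 163°) = (13.30, -4.812). Since A1 is tangent to VF there, DV ⟂ VF, so VF runs along (−sin 163°, cos 163°); with |VF| = 31.0, F = (4.234, -34.46). Then |NF| = |F − N| = 34.72.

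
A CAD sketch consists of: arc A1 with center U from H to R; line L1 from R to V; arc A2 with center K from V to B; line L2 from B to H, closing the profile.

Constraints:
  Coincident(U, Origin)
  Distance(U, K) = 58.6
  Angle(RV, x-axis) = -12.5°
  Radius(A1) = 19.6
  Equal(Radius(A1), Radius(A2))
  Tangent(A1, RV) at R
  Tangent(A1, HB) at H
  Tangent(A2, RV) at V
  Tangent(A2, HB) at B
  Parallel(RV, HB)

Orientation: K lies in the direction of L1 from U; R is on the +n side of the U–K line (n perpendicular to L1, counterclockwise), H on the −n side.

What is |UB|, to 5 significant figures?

61.791

The slot axis is L1's direction at -12.5°, so u = (cos -12.5°, sin -12.5°) = (0.97630, -0.21644) and n = (−sin -12.5°, cos -12.5°) = (0.21644, 0.97630). U is at the origin and K lies 58.6 along u from U, so K = 58.6·u = (57.211, -12.683). Tangency of A1 to both parallel lines with radius 19.6 puts R and H at U ± 19.6·n: R = (4.2422, 19.135), H = (-4.2422, -19.135). Equal radii place V and B the same way about K: V = K + 19.6·n = (61.453, 6.4520), B = K − 19.6·n = (52.969, -31.819). Then |UB| = |B − U| = 61.791.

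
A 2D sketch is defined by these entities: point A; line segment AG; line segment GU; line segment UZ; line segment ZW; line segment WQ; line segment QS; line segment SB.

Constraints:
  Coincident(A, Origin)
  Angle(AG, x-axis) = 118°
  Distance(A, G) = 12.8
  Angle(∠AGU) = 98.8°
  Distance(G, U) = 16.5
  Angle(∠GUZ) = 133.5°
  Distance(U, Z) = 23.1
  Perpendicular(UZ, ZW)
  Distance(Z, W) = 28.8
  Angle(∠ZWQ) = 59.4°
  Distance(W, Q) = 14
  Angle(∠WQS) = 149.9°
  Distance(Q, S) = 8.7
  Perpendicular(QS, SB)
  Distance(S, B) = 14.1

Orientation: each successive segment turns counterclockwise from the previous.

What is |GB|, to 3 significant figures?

30.8

A is at the origin; AG runs at 118.0° with length 12.8, so G = (-6.01, 11.3). ∠AGU = 98.8° gives GU at -161° from the x-axis; with |GU| = 16.5, U = (-21.6, 5.88). ∠GUZ = 133.5° gives UZ at -114° from the x-axis; with |UZ| = 23.1, Z = (-31.1, -15.2). UZ is perpendicular to ZW, so ZW runs at -24.3°; with |ZW| = 28.8, W = (-4.85, -27.0). ∠ZWQ = 59.4° gives WQ at 96.3° from the x-axis; with |WQ| = 14.0, Q = (-6.39, -13.1). ∠WQS = 149.9° gives QS at 126° from the x-axis; with |QS| = 8.7, S = (-11.5, -6.11). QS is perpendicular to SB, so SB runs at -144°; with |SB| = 14.1, B = (-22.9, -14.5). Then |GB| = |B − G| = 30.8.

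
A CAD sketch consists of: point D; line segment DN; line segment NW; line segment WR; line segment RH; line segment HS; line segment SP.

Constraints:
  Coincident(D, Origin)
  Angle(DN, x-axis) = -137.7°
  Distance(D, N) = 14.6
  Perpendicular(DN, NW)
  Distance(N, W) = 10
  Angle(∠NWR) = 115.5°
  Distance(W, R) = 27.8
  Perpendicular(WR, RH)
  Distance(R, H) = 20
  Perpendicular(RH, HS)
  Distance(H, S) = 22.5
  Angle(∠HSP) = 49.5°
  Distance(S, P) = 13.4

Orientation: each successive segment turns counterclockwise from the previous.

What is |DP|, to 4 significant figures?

7.522

D is at the origin; DN runs at -137.7° with length 14.6, so N = (-10.80, -9.826). DN is perpendicular to NW, so NW runs at -47.70°; with |NW| = 10.0, W = (-4.068, -17.22). ∠NWR = 115.5° gives WR at 16.80° from the x-axis; with |WR| = 27.8, R = (22.54, -9.187). WR ⟂ RH, so RH runs at 106.8°; with |RH| = 20.0, H = (16.76, 9.959). RH ⟂ HS, so HS runs at -163.2°; with |HS| = 22.5, S = (-4.775, 3.456). ∠HSP = 49.5° gives SP at -32.70° from the x-axis; with |SP| = 13.4, P = (6.501, -3.783). Then |DP| = |P − D| = 7.522.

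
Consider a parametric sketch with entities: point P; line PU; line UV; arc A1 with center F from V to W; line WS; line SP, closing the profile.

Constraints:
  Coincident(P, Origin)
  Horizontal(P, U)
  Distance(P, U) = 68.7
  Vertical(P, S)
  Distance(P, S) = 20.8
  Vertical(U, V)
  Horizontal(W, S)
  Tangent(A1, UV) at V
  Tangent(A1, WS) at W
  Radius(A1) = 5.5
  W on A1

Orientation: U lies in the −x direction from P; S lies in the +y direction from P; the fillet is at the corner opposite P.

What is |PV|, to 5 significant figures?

70.383

P is at the origin; PU is horizontal with |PU| = 68.7 and U on the −x side, so U = (-68.700, 0.0000). P and S share the same x with |PS| = 20.8 and S on the +y side, so S = (0.0000, 20.800). The virtual corner opposite P is at (-68.700, 20.800). The tangent condition forces FV to be normal to UV and tangency of A1 to WS means the radius FW is perpendicular to WS, with radius 5.5, so the center F sits 5.5 in from both sides at F = (-63.200, 15.300). That places the tangent points at V = (-68.700, 15.300) on UV and W = (-63.200, 20.800) on WS. Then |PV| = |V − P| = 70.383.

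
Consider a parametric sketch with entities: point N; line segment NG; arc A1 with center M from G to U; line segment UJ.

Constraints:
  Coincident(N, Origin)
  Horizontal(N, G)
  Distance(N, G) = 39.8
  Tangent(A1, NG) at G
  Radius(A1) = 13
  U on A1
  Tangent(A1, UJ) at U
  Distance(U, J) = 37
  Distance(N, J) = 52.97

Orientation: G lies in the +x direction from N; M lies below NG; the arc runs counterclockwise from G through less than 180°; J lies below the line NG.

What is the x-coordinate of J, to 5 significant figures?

22.249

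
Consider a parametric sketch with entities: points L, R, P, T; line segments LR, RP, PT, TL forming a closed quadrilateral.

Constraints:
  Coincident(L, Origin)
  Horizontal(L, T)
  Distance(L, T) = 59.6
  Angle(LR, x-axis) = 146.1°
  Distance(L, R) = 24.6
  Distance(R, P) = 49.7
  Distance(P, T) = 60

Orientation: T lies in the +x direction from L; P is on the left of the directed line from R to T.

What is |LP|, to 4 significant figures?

47.99

Checks: |RP| = 49.70 ✓; |PT| = 60.00 ✓.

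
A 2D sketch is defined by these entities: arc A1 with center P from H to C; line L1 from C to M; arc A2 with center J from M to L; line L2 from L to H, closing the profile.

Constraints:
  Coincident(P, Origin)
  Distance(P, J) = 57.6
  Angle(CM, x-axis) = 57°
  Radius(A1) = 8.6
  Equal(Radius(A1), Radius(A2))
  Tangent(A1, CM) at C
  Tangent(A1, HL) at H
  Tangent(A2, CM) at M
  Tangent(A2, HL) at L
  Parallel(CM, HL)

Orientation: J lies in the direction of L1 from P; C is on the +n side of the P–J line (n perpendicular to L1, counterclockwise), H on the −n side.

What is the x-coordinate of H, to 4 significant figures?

7.213

The slot axis is L1's direction at 57.0°, so u = (cos 57.0°, sin 57.0°) = (0.5446, 0.8387) and n = (−sin 57.0°, cos 57.0°) = (-0.8387, 0.5446). P is at the origin and J lies 57.6 along u from P, so J = 57.6·u = (31.37, 48.31). Tangency of A1 to both parallel lines with radius 8.6 puts C and H at P ± 8.6·n: C = (-7.213, 4.684), H = (7.213, -4.684). So H.x = 7.213.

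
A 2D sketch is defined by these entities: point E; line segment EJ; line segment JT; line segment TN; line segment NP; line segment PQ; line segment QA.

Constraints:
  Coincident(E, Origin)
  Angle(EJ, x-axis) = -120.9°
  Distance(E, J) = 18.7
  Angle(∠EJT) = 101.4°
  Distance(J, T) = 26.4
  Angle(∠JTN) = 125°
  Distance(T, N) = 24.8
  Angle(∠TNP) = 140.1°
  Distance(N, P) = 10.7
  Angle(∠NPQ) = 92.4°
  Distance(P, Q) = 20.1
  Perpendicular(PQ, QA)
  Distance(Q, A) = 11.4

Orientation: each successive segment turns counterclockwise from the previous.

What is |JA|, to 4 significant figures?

27.48

E is at the origin; EJ runs at -120.9° with length 18.7, so J = (-9.603, -16.05). ∠EJT = 101.4° gives JT at -42.30° from the x-axis; with |JT| = 26.4, T = (9.923, -33.81). ∠JTN = 125.0° gives TN at 12.70° from the x-axis; with |TN| = 24.8, N = (34.12, -28.36). ∠TNP = 140.1° gives NP at 52.60° from the x-axis; with |NP| = 10.7, P = (40.62, -19.86). ∠NPQ = 92.4° gives PQ at 140.2° from the x-axis; with |PQ| = 20.1, Q = (25.17, -6.995). The perpendicularity gives QA at right angles to PQ, so QA runs at -129.8°; with |QA| = 11.4, A = (17.88, -15.75). Then |JA| = |A − J| = 27.48.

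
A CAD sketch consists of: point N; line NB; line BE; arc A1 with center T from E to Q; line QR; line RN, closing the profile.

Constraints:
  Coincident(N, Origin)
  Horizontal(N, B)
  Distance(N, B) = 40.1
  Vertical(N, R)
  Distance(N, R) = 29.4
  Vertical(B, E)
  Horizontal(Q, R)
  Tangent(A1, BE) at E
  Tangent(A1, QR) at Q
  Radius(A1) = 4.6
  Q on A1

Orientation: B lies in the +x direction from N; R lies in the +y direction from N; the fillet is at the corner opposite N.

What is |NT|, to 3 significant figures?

43.3

N is at the origin; NB is horizontal with |NB| = 40.1 and B on the +x side, so B = (40.1, 0.00). N and R share the same x with |NR| = 29.4 and R on the +y side, so R = (0.00, 29.4). The virtual corner opposite N is at (40.1, 29.4). A1 meets BE tangentially, so TE is at right angles to BE and A1 meets QR tangentially, so TQ is at right angles to QR, with radius 4.6, so the center T sits 4.6 in from both sides at T = (35.5, 24.8). Then |NT| = |T − N| = 43.3.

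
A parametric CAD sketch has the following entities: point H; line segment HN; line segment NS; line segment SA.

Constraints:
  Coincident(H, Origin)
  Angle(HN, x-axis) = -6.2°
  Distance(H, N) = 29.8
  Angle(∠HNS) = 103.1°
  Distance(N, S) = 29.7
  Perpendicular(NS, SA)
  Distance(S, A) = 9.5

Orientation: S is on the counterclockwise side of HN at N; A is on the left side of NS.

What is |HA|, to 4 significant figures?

41.35

∠HNS = 103.1°, so NS runs at -6.2° + (180° − 103.1°) = 70.70° from the x-axis; with |NS| = 29.7, S = N + 29.7·(cos 70.70°, sin 70.70°) = (39.44, 24.81). The perpendicularity gives SA at right angles to NS; with |SA| = 9.5 on the left of NS, A = S + 9.5·(-0.9438, 0.3305) = (30.48, 27.95). Then |HA| = |A − H| = 41.35.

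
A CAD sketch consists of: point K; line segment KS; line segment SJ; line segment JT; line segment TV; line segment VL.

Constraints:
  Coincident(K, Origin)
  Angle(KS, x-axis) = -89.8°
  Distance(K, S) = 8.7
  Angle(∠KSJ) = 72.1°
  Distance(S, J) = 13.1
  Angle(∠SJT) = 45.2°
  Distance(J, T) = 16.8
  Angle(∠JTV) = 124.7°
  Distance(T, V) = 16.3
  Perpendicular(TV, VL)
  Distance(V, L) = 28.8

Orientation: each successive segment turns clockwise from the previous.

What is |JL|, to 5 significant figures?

29.893

K is at the origin; KS runs at -89.8° with length 8.7, so S = (0.030369, -8.6999). ∠KSJ = 72.1° gives SJ at 162.30° from the x-axis; with |SJ| = 13.1, J = (-12.449, -4.7171). ∠SJT = 45.2° gives JT at 27.500° from the x-axis; with |JT| = 16.8, T = (2.4523, 3.0403). ∠JTV = 124.7° gives TV at -27.800° from the x-axis; with |TV| = 16.3, V = (16.871, -4.5618). TV ⟂ VL, so VL runs at -117.80°; with |VL| = 28.8, L = (3.4390, -30.038). Then |JL| = |L − J| = 29.893.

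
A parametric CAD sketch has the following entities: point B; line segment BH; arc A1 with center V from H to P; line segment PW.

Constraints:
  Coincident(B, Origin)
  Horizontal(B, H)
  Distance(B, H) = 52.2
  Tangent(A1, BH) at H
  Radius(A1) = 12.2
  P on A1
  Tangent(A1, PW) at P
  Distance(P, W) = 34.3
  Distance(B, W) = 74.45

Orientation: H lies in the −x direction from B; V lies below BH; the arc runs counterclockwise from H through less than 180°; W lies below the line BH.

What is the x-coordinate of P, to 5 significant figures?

-64.106

Checks: |VP| = 12.20 ✓; ∠(VP, PW) = 90.00° ✓; |PW| = 34.30 ✓; |BW| = 74.45 ✓.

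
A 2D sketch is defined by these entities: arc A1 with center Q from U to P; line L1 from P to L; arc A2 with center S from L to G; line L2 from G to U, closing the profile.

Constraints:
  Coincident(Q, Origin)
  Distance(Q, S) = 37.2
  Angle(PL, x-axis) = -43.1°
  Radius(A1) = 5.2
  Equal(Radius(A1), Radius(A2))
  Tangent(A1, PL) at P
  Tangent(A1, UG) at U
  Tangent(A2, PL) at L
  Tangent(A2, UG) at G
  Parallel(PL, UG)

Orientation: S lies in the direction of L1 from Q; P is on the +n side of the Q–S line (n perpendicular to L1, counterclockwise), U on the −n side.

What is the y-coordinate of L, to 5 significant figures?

-21.621

The slot axis is L1's direction at -43.1°, so u = (cos -43.1°, sin -43.1°) = (0.73016, -0.68327) and n = (−sin -43.1°, cos -43.1°) = (0.68327, 0.73016). Q is at the origin and S lies 37.2 along u from Q, so S = 37.2·u = (27.162, -25.418). Tangency of A1 to both parallel lines with radius 5.2 puts P and U at Q ± 5.2·n: P = (3.5530, 3.7968), U = (-3.5530, -3.7968). Equal radii place L and G the same way about S: L = S + 5.2·n = (30.715, -21.621), G = S − 5.2·n = (23.609, -29.215). So L.y = -21.621.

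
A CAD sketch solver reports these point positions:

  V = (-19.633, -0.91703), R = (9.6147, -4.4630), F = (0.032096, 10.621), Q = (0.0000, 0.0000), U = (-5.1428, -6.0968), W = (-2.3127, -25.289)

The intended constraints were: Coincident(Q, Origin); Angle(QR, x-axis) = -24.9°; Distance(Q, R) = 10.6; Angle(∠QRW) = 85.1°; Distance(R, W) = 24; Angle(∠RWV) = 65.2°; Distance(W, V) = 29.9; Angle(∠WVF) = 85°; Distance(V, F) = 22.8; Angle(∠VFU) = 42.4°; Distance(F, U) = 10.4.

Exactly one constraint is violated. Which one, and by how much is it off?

Distance(F, U) = 10.4 — off by 7.10.

Q = (0.00, 0.00) ✓; QR at -24.90° ✓; |QR| = 10.60 ✓; ∠QRW = 85.10° ✓; |RW| = 24.00 ✓; ∠RWV = 65.20° ✓; |WV| = 29.90 ✓; ∠WVF = 85.00° ✓; |VF| = 22.80 ✓; ∠VFU = 42.40° ✓; |FU| = 17.50 ✗.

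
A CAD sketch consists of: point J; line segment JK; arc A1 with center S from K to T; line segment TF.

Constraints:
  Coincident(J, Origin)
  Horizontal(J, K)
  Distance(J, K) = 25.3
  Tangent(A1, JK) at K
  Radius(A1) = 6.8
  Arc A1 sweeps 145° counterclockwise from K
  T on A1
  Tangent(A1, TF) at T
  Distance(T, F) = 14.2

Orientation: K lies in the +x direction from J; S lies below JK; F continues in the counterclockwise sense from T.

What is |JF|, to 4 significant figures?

38.88

J is at the origin; JK is horizontal with |JK| = 25.3 and K on the +x side, so K = (25.30, 0.000). A1 meets JK tangentially, so SK is at right angles to JK, so S = K + (0, -6.8) = (25.30, -6.800). On A1, K sits at bearing 90° from S; a 145° counterclockwise sweep puts T at bearing 235°, so T = S + 6.8·(cos 235°, sin 235°) = (21.40, -12.37). Since A1 is tangent to TF there, ST ⟂ TF, so TF runs along (−sin 235°, cos 235°); with |TF| = 14.2, F = (33.03, -20.52). Then |JF| = |F − J| = 38.88.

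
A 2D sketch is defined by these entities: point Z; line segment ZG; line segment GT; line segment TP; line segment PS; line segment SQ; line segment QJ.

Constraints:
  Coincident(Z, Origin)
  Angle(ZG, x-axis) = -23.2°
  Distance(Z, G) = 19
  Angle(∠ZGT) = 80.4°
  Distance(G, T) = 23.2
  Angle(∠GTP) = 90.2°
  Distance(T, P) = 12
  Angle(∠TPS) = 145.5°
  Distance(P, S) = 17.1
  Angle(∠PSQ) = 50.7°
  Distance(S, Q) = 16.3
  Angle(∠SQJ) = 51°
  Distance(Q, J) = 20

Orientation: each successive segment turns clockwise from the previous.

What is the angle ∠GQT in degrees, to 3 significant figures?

94.2°

∠TPS = 145.5° gives PS at 113° from the x-axis; with |PS| = 17.1, S = (-11.9, -4.77). ∠PSQ = 50.7° gives SQ at -16.4° from the x-axis; with |SQ| = 16.3, Q = (3.77, -9.37). Then cos ∠GQT = QG·QT / (|QG||QT|), giving 94.2°.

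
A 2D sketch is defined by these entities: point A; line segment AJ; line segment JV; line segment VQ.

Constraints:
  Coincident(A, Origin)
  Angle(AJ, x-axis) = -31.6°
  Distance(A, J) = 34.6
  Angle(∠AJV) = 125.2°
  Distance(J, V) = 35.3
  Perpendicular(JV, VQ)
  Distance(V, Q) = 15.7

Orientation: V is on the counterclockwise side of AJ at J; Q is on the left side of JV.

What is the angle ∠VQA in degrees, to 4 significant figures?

102.8°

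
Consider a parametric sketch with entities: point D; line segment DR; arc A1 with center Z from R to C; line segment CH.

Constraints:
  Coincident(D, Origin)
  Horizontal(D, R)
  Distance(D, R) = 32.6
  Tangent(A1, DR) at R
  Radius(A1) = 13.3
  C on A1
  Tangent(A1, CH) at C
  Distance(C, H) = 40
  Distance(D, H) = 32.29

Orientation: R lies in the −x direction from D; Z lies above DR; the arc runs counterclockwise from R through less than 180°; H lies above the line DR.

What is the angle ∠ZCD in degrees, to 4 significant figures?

143.8°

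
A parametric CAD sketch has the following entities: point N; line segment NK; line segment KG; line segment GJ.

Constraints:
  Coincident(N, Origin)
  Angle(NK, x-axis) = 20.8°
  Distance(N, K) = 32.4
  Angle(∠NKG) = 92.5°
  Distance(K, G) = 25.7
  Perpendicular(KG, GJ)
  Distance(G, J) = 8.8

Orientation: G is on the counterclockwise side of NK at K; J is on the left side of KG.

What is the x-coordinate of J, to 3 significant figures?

13.9

N is at the origin; NK runs at 20.8° with length 32.4, so K = 32.4·(cos 20.8°, sin 20.8°) = (30.3, 11.5). ∠NKG = 92.5°, so KG runs at 20.8° + (180° − 92.5°) = 108° from the x-axis; with |KG| = 25.7, G = K + 25.7·(cos 108°, sin 108°) = (22.2, 35.9). The perpendicularity gives GJ at right angles to KG; with |GJ| = 8.8 on the left of KG, J = G + 8.8·(-0.949, -0.314) = (13.9, 33.1). So J.x = 13.9.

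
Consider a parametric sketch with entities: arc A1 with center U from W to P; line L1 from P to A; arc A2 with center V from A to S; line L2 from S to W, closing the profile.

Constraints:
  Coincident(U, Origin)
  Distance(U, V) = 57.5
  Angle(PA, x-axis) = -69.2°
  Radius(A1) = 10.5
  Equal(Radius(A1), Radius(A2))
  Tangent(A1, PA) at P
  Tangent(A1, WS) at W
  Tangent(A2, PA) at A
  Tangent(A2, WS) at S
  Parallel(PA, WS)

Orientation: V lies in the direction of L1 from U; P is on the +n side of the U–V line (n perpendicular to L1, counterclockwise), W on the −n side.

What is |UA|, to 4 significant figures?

58.45

The slot axis is L1's direction at -69.2°, so u = (cos -69.2°, sin -69.2°) = (0.3551, -0.9348) and n = (−sin -69.2°, cos -69.2°) = (0.9348, 0.3551). U is at the origin and V lies 57.5 along u from U, so V = 57.5·u = (20.42, -53.75). Tangency of A1 to both parallel lines with radius 10.5 puts P and W at U ± 10.5·n: P = (9.816, 3.729), W = (-9.816, -3.729). Equal radii place A and S the same way about V: A = V + 10.5·n = (30.23, -50.02), S = V − 10.5·n = (10.60, -57.48). Then |UA| = |A − U| = 58.45.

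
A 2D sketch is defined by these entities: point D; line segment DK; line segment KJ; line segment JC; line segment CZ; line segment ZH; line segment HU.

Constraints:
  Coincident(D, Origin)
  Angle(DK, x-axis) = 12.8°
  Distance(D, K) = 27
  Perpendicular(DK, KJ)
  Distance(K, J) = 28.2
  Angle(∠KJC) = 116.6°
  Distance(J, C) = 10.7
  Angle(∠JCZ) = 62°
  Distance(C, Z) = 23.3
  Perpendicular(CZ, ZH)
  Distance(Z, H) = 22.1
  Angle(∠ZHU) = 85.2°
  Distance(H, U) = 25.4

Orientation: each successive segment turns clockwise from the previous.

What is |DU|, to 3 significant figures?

51.5

D is at the origin; DK runs at 12.8° with length 27.0, so K = (26.3, 5.98). DK ⟂ KJ, so KJ runs at -77.2°; with |KJ| = 28.2, J = (32.6, -21.5). ∠KJC = 116.6° gives JC at -141° from the x-axis; with |JC| = 10.7, C = (24.3, -28.3). ∠JCZ = 62.0° gives CZ at 101° from the x-axis; with |CZ| = 23.3, Z = (19.7, -5.47). The perpendicularity gives ZH at right angles to CZ, so ZH runs at 11.4°; with |ZH| = 22.1, H = (41.4, -1.10). ∠ZHU = 85.2° gives HU at -83.4° from the x-axis; with |HU| = 25.4, U = (44.3, -26.3). Then |DU| = |U − D| = 51.5.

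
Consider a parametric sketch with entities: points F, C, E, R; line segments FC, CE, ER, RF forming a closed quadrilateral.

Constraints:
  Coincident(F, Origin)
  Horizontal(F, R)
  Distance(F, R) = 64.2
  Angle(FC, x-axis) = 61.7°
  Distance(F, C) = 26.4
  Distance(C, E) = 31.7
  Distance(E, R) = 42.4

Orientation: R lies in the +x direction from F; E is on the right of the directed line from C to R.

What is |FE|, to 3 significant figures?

23.4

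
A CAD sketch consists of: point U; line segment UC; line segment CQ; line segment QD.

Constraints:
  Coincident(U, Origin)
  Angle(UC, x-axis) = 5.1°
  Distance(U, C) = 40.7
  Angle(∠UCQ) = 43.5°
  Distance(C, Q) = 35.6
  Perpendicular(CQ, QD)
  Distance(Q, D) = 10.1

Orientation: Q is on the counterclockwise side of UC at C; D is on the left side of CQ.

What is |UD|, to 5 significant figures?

18.919

U is at the origin; UC runs at 5.1° with length 40.7, so C = 40.7·(cos 5.1°, sin 5.1°) = (40.539, 3.6180). ∠UCQ = 43.5°, so CQ runs at 5.1° + (180° − 43.5°) = 141.60° from the x-axis; with |CQ| = 35.6, Q = C + 35.6·(cos 141.60°, sin 141.60°) = (12.639, 25.731). The perpendicularity gives QD at right angles to CQ; with |QD| = 10.1 on the left of CQ, D = Q + 10.1·(-0.62115, -0.78369) = (6.3658, 17.816). Then |UD| = |D − U| = 18.919.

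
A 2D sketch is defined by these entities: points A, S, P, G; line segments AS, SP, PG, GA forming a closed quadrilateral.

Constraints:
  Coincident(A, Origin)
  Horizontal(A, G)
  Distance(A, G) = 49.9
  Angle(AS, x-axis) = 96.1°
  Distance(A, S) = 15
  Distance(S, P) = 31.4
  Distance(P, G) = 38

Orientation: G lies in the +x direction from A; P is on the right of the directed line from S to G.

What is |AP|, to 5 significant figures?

18.649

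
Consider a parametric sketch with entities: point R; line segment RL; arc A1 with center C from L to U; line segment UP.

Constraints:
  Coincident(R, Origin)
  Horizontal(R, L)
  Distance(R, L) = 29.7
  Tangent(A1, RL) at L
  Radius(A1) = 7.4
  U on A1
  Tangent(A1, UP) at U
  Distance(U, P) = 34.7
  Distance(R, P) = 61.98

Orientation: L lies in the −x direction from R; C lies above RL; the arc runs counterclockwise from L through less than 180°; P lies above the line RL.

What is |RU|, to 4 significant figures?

27.82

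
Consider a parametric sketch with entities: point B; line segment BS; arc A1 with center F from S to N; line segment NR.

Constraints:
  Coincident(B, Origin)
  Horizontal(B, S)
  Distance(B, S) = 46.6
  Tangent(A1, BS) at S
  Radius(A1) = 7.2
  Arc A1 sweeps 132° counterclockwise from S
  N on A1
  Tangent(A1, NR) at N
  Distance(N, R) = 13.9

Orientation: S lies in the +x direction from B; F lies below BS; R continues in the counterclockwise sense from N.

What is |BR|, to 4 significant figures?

55.27

B is at the origin; B and S share the same y with |BS| = 46.6 and S on the +x side, so S = (46.60, 0.000). The tangent condition forces FS to be normal to BS, so F = S + (0, -7.2) = (46.60, -7.200). On A1, S sits at bearing 90° from F; a 132° counterclockwise sweep puts N at bearing 222°, so N = F + 7.2·(cos 222°, sin 222°) = (41.25, -12.02). Tangency of A1 to NR means the radius FN is perpendicular to NR, so NR runs along (−sin 222°, cos 222°); with |NR| = 13.9, R = (50.55, -22.35). Then |BR| = |R − B| = 55.27.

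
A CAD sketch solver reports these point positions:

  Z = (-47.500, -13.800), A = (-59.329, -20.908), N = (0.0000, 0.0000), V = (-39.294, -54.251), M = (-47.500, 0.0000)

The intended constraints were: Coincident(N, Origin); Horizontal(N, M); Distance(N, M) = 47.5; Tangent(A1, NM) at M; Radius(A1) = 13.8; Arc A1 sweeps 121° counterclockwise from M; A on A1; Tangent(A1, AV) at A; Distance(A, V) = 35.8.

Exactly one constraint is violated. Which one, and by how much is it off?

Distance(A, V) = 35.8 — off by 3.10.

N = (0.00, 0.00) ✓; N.y = 0.00, M.y = 0.00 ✓; |NM| = 47.50 ✓; ∠(ZM, MN) = 90.00° ✓; |ZM| = 13.80 ✓; bearing(Z→A) − bearing(Z→M) = 121.0° ✓; |ZA| = 13.80 ✓; ∠(ZA, AV) = 90.00° ✓; |AV| = 38.90 ✗.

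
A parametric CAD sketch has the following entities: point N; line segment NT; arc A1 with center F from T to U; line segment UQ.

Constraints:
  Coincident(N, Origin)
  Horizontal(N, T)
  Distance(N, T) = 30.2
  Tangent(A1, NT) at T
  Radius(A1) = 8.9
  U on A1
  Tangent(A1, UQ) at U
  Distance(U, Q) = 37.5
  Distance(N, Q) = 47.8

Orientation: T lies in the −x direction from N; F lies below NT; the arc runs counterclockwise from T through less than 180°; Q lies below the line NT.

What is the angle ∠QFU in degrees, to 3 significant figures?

76.6°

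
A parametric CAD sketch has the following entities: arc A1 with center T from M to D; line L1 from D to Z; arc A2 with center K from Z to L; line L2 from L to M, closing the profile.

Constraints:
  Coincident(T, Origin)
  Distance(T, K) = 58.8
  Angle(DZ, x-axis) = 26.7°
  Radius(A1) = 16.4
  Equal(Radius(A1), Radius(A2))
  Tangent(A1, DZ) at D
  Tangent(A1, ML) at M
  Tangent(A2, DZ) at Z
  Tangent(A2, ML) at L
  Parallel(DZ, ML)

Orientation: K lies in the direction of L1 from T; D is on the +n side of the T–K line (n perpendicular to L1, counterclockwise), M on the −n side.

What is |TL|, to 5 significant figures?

61.044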